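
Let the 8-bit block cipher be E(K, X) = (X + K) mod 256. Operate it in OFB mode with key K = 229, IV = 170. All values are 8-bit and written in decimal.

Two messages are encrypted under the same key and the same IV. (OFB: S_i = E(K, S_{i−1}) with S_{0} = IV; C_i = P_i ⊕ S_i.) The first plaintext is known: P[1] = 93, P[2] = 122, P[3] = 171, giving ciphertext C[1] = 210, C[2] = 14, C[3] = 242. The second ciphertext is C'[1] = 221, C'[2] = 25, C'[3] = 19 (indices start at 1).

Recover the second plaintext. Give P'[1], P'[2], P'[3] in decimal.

P'[1] = 82, P'[2] = 109, P'[3] = 74

In OFB with a reused IV, both messages share the same keystream S_i, so C_i ⊕ C'_i = P_i ⊕ P'_i and thus P'_i = P_i ⊕ C_i ⊕ C'_i.
P'[1]: 93 ⊕ 210 ⊕ 221 = 82.
P'[2]: 122 ⊕ 14 ⊕ 25 = 109.
P'[3]: 171 ⊕ 242 ⊕ 19 = 74.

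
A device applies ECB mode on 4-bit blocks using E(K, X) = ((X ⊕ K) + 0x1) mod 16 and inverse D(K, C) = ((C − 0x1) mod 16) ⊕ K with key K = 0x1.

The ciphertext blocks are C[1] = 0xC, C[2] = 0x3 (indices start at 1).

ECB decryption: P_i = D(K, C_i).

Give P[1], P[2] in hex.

P[1]: D(K, 0xC) = 0xA.
P[2]: D(K, 0x3) = 0x3.

P[1] = 0xA, P[2] = 0x3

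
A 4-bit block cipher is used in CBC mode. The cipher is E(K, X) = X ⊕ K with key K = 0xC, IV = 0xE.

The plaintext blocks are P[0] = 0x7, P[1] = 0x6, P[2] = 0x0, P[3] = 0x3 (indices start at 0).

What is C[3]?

CBC encryption: C_i = E(K, P_i ⊕ C_{i−1}), with C_{−1} = IV.
C[0]: P[0] ⊕ 0xE = 0x9; E(K, 0x9) = 0x5.
C[1]: P[1] ⊕ 0x5 = 0x3; E(K, 0x3) = 0xF.
C[2]: P[2] ⊕ 0xF = 0xF; E(K, 0xF) = 0x3.
C[3]: P[3] ⊕ 0x3 = 0x0; E(K, 0x0) = 0xC.

C[3] = 0xC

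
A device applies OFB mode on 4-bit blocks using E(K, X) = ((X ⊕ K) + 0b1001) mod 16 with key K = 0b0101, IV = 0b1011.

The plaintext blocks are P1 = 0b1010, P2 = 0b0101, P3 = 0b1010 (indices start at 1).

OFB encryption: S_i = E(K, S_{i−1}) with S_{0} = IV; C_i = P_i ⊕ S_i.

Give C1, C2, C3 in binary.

C1 = 0b1101, C2 = 0b1110, C3 = 0b1101

C1: S = E(K, 0b1011) = 0b0111; 0b1010 ⊕ 0b0111 = 0b1101.
C2: S = E(K, 0b0111) = 0b1011; 0b0101 ⊕ 0b1011 = 0b1110.
C3: S = E(K, 0b1011) = 0b0111; 0b1010 ⊕ 0b0111 = 0b1101.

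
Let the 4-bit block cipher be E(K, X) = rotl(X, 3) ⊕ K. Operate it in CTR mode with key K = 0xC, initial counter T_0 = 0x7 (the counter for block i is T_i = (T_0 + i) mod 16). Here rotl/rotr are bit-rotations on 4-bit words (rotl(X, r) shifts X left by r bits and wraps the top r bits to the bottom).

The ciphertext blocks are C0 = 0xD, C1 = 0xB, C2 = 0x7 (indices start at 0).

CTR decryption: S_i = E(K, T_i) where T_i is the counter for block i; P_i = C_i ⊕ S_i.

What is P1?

P1 = 0x3

P1: T = 0x8, S = E(K, T) = 0x8; 0xB ⊕ 0x8 = 0x3.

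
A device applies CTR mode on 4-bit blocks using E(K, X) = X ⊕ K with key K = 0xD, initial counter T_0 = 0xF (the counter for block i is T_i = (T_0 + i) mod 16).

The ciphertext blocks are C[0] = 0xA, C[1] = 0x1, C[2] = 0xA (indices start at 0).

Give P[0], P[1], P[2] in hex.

P[0] = 0x8, P[1] = 0xC, P[2] = 0x6

CTR decryption: S_i = E(K, T_i) where T_i is the counter for block i; P_i = C_i ⊕ S_i.
P[0]: T = 0xF, S = E(K, T) = 0x2; 0xA ⊕ 0x2 = 0x8.
P[1]: T = 0x0, S = E(K, T) = 0xD; 0x1 ⊕ 0xD = 0xC.
P[2]: T = 0x1, S = E(K, T) = 0xC; 0xA ⊕ 0xC = 0x6.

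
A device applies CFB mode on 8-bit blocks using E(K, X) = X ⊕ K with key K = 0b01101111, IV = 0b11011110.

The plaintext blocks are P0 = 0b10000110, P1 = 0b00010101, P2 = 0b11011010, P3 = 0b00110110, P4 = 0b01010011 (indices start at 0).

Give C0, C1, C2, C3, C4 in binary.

C0 = 0b00110111, C1 = 0b01001101, C2 = 0b11111000, C3 = 0b10100001, C4 = 0b10011101

CFB encryption: C_i = P_i ⊕ E(K, C_{i−1}), with C_{−1} = IV.
C0: E(K, 0b11011110) = 0b10110001; 0b10000110 ⊕ 0b10110001 = 0b00110111.
C1: E(K, 0b00110111) = 0b01011000; 0b00010101 ⊕ 0b01011000 = 0b01001101.
C2: E(K, 0b01001101) = 0b00100010; 0b11011010 ⊕ 0b00100010 = 0b11111000.
C3: E(K, 0b11111000) = 0b10010111; 0b00110110 ⊕ 0b10010111 = 0b10100001.
C4: E(K, 0b10100001) = 0b11001110; 0b01010011 ⊕ 0b11001110 = 0b10011101.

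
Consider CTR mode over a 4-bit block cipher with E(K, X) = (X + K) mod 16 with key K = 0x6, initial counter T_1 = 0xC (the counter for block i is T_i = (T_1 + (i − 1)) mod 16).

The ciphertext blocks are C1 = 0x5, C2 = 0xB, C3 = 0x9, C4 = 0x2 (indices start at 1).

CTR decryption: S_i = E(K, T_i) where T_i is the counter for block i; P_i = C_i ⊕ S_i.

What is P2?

P2 = 0x8

P2: T = 0xD, S = E(K, T) = 0x3; 0xB ⊕ 0x3 = 0x8.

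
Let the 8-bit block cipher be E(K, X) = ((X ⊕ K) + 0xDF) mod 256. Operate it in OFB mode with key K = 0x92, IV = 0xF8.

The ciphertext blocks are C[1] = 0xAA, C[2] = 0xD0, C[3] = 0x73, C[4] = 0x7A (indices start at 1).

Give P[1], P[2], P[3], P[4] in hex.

P[1] = 0xE3, P[2] = 0x6A, P[3] = 0x74, P[4] = 0x0E

OFB decryption: S_i = E(K, S_{i−1}) with S_{0} = IV; P_i = C_i ⊕ S_i.
P[1]: S = E(K, 0xF8) = 0x49; 0xAA ⊕ 0x49 = 0xE3.
P[2]: S = E(K, 0x49) = 0xBA; 0xD0 ⊕ 0xBA = 0x6A.
P[3]: S = E(K, 0xBA) = 0x07; 0x73 ⊕ 0x07 = 0x74.
P[4]: S = E(K, 0x07) = 0x74; 0x7A ⊕ 0x74 = 0x0E.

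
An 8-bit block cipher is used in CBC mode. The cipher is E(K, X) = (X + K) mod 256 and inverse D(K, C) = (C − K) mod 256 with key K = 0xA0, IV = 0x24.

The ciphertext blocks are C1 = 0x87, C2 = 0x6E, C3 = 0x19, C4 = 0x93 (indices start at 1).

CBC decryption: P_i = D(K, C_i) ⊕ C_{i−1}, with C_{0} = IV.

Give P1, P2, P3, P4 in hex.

P1 = 0xC3, P2 = 0x49, P3 = 0x17, P4 = 0xEA

P1: D(K, 0x87) = 0xE7; 0xE7 ⊕ 0x24 = 0xC3.
P2: D(K, 0x6E) = 0xCE; 0xCE ⊕ 0x87 = 0x49.
P3: D(K, 0x19) = 0x79; 0x79 ⊕ 0x6E = 0x17.
P4: D(K, 0x93) = 0xF3; 0xF3 ⊕ 0x19 = 0xEA.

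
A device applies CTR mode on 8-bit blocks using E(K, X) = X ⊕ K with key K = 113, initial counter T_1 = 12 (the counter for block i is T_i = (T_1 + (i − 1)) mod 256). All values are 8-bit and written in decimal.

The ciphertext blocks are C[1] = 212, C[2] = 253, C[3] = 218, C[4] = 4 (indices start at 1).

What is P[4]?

P[4] = 122

CTR decryption: S_i = E(K, T_i) where T_i is the counter for block i; P_i = C_i ⊕ S_i.
P[4]: T = 15, S = E(K, T) = 126; 4 ⊕ 126 = 122.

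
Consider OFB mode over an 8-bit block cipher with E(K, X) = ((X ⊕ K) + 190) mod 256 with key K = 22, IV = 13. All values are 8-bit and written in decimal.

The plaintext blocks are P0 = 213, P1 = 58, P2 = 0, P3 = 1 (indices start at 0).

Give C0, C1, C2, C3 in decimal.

OFB encryption: S_i = E(K, S_{i−1}) with S_{−1} = IV; C_i = P_i ⊕ S_i.
C0: S = E(K, 13) = 217; 213 ⊕ 217 = 12.
C1: S = E(K, 217) = 141; 58 ⊕ 141 = 183.
C2: S = E(K, 141) = 89; 0 ⊕ 89 = 89.
C3: S = E(K, 89) = 13; 1 ⊕ 13 = 12.

C0 = 12, C1 = 183, C2 = 89, C3 = 12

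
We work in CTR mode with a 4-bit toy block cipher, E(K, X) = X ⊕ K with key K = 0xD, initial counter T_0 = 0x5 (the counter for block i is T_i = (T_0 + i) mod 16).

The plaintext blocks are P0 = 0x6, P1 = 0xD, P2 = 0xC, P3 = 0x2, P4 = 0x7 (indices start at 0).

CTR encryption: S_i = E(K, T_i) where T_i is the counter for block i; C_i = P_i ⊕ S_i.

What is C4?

C0: T = 0x5, S = E(K, T) = 0x8; 0x6 ⊕ 0x8 = 0xE.
C1: T = 0x6, S = E(K, T) = 0xB; 0xD ⊕ 0xB = 0x6.
C2: T = 0x7, S = E(K, T) = 0xA; 0xC ⊕ 0xA = 0x6.
C3: T = 0x8, S = E(K, T) = 0x5; 0x2 ⊕ 0x5 = 0x7.
C4: T = 0x9, S = E(K, T) = 0x4; 0x7 ⊕ 0x4 = 0x3.

C4 = 0x3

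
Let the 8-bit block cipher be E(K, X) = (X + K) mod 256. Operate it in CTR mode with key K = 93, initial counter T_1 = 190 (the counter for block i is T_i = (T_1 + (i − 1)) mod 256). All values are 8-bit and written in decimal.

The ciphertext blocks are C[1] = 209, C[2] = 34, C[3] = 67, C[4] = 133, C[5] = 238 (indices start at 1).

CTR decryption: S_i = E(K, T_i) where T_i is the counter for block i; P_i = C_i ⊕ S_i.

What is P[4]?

P[4] = 155

P[4]: T = 193, S = E(K, T) = 30; 133 ⊕ 30 = 155.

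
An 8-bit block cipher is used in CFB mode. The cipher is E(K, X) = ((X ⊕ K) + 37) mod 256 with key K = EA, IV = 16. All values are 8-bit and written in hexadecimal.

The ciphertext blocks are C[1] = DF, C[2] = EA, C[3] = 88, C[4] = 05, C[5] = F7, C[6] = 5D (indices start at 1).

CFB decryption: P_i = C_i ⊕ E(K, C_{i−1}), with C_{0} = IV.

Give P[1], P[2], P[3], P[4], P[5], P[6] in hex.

P[1] = EC, P[2] = 86, P[3] = BF, P[4] = 9C, P[5] = D1, P[6] = 09

P[1]: E(K, 16) = 33; DF ⊕ 33 = EC.
P[2]: E(K, DF) = 6C; EA ⊕ 6C = 86.
P[3]: E(K, EA) = 37; 88 ⊕ 37 = BF.
P[4]: E(K, 88) = 99; 05 ⊕ 99 = 9C.
P[5]: E(K, 05) = 26; F7 ⊕ 26 = D1.
P[6]: E(K, F7) = 54; 5D ⊕ 54 = 09.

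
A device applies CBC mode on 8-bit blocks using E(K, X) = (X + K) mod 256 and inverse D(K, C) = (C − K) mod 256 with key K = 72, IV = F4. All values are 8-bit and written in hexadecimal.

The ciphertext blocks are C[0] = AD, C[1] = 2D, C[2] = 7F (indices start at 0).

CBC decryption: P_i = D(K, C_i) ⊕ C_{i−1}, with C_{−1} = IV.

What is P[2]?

P[2]: D(K, 7F) = 0D; 0D ⊕ 2D = 20.

P[2] = 20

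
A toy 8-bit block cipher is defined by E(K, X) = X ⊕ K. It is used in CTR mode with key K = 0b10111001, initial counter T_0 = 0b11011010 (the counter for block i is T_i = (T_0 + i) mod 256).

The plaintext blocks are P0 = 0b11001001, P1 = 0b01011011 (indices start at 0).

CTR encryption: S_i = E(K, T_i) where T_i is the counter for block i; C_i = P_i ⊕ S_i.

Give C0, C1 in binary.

C0: T = 0b11011010, S = E(K, T) = 0b01100011; 0b11001001 ⊕ 0b01100011 = 0b10101010.
C1: T = 0b11011011, S = E(K, T) = 0b01100010; 0b01011011 ⊕ 0b01100010 = 0b00111001.

C0 = 0b10101010, C1 = 0b00111001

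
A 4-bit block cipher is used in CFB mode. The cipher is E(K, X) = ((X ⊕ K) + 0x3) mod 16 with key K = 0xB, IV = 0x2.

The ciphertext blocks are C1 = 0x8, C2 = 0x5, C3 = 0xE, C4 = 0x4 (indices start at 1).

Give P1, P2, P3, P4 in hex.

CFB decryption: P_i = C_i ⊕ E(K, C_{i−1}), with C_{0} = IV.
P1: E(K, 0x2) = 0xC; 0x8 ⊕ 0xC = 0x4.
P2: E(K, 0x8) = 0x6; 0x5 ⊕ 0x6 = 0x3.
P3: E(K, 0x5) = 0x1; 0xE ⊕ 0x1 = 0xF.
P4: E(K, 0xE) = 0x8; 0x4 ⊕ 0x8 = 0xC.

P1 = 0x4, P2 = 0x3, P3 = 0xF, P4 = 0xC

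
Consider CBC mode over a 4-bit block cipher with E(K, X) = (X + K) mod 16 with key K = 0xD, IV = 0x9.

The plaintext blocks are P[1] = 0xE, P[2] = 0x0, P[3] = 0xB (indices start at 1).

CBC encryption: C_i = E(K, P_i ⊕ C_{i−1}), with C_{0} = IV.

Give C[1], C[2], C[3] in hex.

C[1] = 0x4, C[2] = 0x1, C[3] = 0x7

C[1]: P[1] ⊕ 0x9 = 0x7; E(K, 0x7) = 0x4.
C[2]: P[2] ⊕ 0x4 = 0x4; E(K, 0x4) = 0x1.
C[3]: P[3] ⊕ 0x1 = 0xA; E(K, 0xA) = 0x7.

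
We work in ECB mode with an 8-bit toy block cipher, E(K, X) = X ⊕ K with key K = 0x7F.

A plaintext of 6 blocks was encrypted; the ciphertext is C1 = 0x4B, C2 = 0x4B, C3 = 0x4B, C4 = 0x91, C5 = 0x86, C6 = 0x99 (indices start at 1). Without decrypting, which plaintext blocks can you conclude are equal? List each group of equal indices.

ECB encrypts each block independently with the same key, so equal ciphertext blocks imply equal plaintext blocks.
C1 = C2 = C3 = 0x4B, so P1 = P2 = P3.

P1 = P2 = P3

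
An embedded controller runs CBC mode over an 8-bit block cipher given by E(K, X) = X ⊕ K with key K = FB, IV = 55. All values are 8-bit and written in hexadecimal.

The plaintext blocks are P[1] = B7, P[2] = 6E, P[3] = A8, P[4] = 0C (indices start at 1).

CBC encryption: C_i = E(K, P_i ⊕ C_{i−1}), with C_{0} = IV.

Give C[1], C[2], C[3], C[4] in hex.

C[1] = 19, C[2] = 8C, C[3] = DF, C[4] = 28

C[1]: P[1] ⊕ 55 = E2; E(K, E2) = 19.
C[2]: P[2] ⊕ 19 = 77; E(K, 77) = 8C.
C[3]: P[3] ⊕ 8C = 24; E(K, 24) = DF.
C[4]: P[4] ⊕ DF = D3; E(K, D3) = 28.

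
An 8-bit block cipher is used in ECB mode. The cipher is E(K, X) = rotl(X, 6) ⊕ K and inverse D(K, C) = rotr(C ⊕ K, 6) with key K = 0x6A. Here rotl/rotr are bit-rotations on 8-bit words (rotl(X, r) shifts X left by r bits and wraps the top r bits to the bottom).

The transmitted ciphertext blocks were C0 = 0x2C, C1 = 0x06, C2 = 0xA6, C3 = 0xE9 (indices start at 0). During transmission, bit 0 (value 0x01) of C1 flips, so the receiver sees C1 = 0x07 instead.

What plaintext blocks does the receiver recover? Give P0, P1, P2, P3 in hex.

ECB decryption: P_i = D(K, C_i).
Only C1 changed, to 0x07. In ECB, a change in C_i affects only P_i. Decrypting the received ciphertext:
P0: D(K, 0x2C) = 0x19.
P1: D(K, 0x07) = 0xB5.
P2: D(K, 0xA6) = 0x33.
P3: D(K, 0xE9) = 0x0E.
Blocks that differ from the original plaintext: P1.

P0 = 0x19, P1 = 0xB5, P2 = 0x33, P3 = 0x0E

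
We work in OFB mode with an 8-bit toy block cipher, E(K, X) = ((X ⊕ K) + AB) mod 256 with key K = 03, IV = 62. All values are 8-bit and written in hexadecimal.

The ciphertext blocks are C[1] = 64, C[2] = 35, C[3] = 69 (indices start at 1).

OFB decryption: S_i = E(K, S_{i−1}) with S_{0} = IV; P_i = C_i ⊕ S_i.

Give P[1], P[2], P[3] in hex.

P[1]: S = E(K, 62) = 0C; 64 ⊕ 0C = 68.
P[2]: S = E(K, 0C) = BA; 35 ⊕ BA = 8F.
P[3]: S = E(K, BA) = 64; 69 ⊕ 64 = 0D.

P[1] = 68, P[2] = 8F, P[3] = 0D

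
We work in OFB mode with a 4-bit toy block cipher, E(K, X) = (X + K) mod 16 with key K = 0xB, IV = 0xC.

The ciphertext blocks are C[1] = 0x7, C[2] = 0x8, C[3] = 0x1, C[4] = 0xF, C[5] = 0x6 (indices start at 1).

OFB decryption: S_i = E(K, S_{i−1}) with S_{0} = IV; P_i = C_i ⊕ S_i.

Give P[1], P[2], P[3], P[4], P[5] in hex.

P[1]: S = E(K, 0xC) = 0x7; 0x7 ⊕ 0x7 = 0x0.
P[2]: S = E(K, 0x7) = 0x2; 0x8 ⊕ 0x2 = 0xA.
P[3]: S = E(K, 0x2) = 0xD; 0x1 ⊕ 0xD = 0xC.
P[4]: S = E(K, 0xD) = 0x8; 0xF ⊕ 0x8 = 0x7.
P[5]: S = E(K, 0x8) = 0x3; 0x6 ⊕ 0x3 = 0x5.

P[1] = 0x0, P[2] = 0xA, P[3] = 0xC, P[4] = 0x7, P[5] = 0x5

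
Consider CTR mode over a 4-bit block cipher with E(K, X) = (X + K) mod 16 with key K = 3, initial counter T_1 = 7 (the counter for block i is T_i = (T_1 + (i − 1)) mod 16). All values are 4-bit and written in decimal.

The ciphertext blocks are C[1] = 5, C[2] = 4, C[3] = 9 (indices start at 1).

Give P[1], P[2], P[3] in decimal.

CTR decryption: S_i = E(K, T_i) where T_i is the counter for block i; P_i = C_i ⊕ S_i.
P[1]: T = 7, S = E(K, T) = 10; 5 ⊕ 10 = 15.
P[2]: T = 8, S = E(K, T) = 11; 4 ⊕ 11 = 15.
P[3]: T = 9, S = E(K, T) = 12; 9 ⊕ 12 = 5.

P[1] = 15, P[2] = 15, P[3] = 5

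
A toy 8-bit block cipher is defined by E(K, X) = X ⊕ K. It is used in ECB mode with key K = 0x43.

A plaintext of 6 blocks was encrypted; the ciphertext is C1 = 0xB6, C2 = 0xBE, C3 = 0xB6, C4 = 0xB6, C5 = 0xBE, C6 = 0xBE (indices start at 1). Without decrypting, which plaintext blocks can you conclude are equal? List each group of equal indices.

P1 = P3 = P4; P2 = P5 = P6

ECB encrypts each block independently with the same key, so equal ciphertext blocks imply equal plaintext blocks.
C1 = C3 = C4 = 0xB6, so P1 = P3 = P4.
C2 = C5 = C6 = 0xBE, so P2 = P5 = P6.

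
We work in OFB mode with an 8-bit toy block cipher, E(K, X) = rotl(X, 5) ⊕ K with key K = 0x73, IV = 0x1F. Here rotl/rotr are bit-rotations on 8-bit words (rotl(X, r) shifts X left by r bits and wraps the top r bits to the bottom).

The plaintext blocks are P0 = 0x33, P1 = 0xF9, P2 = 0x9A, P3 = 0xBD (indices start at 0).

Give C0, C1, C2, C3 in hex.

C0 = 0xA3, C1 = 0x98, C2 = 0xC5, C3 = 0x25

OFB encryption: S_i = E(K, S_{i−1}) with S_{−1} = IV; C_i = P_i ⊕ S_i.
C0: S = E(K, 0x1F) = 0x90; 0x33 ⊕ 0x90 = 0xA3.
C1: S = E(K, 0x90) = 0x61; 0xF9 ⊕ 0x61 = 0x98.
C2: S = E(K, 0x61) = 0x5F; 0x9A ⊕ 0x5F = 0xC5.
C3: S = E(K, 0x5F) = 0x98; 0xBD ⊕ 0x98 = 0x25.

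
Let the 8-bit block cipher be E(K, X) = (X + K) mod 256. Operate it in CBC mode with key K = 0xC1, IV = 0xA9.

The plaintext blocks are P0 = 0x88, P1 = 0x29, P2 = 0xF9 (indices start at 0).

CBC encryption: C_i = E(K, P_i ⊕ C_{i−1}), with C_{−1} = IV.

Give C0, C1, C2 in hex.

C0: P0 ⊕ 0xA9 = 0x21; E(K, 0x21) = 0xE2.
C1: P1 ⊕ 0xE2 = 0xCB; E(K, 0xCB) = 0x8C.
C2: P2 ⊕ 0x8C = 0x75; E(K, 0x75) = 0x36.

C0 = 0xE2, C1 = 0x8C, C2 = 0x36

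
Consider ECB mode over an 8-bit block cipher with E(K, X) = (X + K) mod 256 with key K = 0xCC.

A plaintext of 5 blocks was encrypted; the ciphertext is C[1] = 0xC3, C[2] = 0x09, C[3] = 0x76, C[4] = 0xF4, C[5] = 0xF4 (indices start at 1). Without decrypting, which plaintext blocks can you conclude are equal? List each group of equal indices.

ECB encrypts each block independently with the same key, so equal ciphertext blocks imply equal plaintext blocks.
C[4] = C[5] = 0xF4, so P[4] = P[5].

P[4] = P[5]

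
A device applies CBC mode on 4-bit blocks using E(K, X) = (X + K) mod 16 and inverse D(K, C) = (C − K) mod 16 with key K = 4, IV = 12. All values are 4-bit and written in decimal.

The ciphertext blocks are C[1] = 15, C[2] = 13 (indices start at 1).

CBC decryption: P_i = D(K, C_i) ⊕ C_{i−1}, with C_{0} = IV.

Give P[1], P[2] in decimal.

P[1]: D(K, 15) = 11; 11 ⊕ 12 = 7.
P[2]: D(K, 13) = 9; 9 ⊕ 15 = 6.

P[1] = 7, P[2] = 6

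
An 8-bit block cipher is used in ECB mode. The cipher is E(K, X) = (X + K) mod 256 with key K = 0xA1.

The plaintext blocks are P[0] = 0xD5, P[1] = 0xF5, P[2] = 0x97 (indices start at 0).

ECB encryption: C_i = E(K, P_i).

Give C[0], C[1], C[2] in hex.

C[0]: E(K, 0xD5) = 0x76.
C[1]: E(K, 0xF5) = 0x96.
C[2]: E(K, 0x97) = 0x38.

C[0] = 0x76, C[1] = 0x96, C[2] = 0x38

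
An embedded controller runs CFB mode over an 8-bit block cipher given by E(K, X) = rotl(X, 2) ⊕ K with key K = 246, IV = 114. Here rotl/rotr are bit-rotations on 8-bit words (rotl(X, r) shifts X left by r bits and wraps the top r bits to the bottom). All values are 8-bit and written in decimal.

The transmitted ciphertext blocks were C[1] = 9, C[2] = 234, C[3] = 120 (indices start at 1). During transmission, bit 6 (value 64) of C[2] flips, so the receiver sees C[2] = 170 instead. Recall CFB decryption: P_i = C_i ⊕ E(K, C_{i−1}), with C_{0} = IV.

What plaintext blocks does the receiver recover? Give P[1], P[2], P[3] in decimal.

Only C[2] changed, to 170. In CFB, a change in C_i flips the same bit in P_i and garbles P_{i+1}. Decrypting the received ciphertext:
P[1]: E(K, 114) = 63; 9 ⊕ 63 = 54.
P[2]: E(K, 9) = 210; 170 ⊕ 210 = 120.
P[3]: E(K, 170) = 92; 120 ⊕ 92 = 36.
Blocks that differ from the original plaintext: P[2], P[3].

P[1] = 54, P[2] = 120, P[3] = 36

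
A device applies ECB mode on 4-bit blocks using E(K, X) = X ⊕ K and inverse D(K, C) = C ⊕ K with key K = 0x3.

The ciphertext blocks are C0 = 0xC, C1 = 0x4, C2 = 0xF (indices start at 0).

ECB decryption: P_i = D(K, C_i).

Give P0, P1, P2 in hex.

P0 = 0xF, P1 = 0x7, P2 = 0xC

P0: D(K, 0xC) = 0xF.
P1: D(K, 0x4) = 0x7.
P2: D(K, 0xF) = 0xC.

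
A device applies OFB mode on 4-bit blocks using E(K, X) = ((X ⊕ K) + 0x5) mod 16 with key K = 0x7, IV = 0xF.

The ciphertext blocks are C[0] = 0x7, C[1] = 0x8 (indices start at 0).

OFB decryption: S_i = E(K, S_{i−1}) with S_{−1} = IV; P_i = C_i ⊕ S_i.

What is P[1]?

P[1] = 0x7

P[0]: S = E(K, 0xF) = 0xD; 0x7 ⊕ 0xD = 0xA.
P[1]: S = E(K, 0xD) = 0xF; 0x8 ⊕ 0xF = 0x7.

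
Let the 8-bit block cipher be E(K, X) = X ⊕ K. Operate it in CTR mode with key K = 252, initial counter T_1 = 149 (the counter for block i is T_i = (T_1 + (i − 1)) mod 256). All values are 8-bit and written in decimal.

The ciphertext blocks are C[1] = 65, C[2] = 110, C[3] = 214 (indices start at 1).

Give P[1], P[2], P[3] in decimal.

CTR decryption: S_i = E(K, T_i) where T_i is the counter for block i; P_i = C_i ⊕ S_i.
P[1]: T = 149, S = E(K, T) = 105; 65 ⊕ 105 = 40.
P[2]: T = 150, S = E(K, T) = 106; 110 ⊕ 106 = 4.
P[3]: T = 151, S = E(K, T) = 107; 214 ⊕ 107 = 189.

P[1] = 40, P[2] = 4, P[3] = 189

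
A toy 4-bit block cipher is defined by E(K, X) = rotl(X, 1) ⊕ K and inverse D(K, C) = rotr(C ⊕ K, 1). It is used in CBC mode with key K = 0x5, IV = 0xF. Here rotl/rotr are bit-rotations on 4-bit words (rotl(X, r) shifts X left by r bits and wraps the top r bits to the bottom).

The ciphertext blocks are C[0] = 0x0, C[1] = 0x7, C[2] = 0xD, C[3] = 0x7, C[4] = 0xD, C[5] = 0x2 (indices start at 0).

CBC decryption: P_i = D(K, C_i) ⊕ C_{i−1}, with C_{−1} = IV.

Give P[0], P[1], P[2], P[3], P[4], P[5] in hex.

P[0] = 0x5, P[1] = 0x1, P[2] = 0x3, P[3] = 0xC, P[4] = 0x3, P[5] = 0x6

P[0]: D(K, 0x0) = 0xA; 0xA ⊕ 0xF = 0x5.
P[1]: D(K, 0x7) = 0x1; 0x1 ⊕ 0x0 = 0x1.
P[2]: D(K, 0xD) = 0x4; 0x4 ⊕ 0x7 = 0x3.
P[3]: D(K, 0x7) = 0x1; 0x1 ⊕ 0xD = 0xC.
P[4]: D(K, 0xD) = 0x4; 0x4 ⊕ 0x7 = 0x3.
P[5]: D(K, 0x2) = 0xB; 0xB ⊕ 0xD = 0x6.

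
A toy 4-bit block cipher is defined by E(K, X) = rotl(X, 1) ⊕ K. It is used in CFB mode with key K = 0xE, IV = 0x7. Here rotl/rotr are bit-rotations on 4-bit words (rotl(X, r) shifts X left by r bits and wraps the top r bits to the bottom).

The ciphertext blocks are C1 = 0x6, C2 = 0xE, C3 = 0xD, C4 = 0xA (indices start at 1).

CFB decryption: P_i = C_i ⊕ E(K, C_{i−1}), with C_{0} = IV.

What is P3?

P3: E(K, 0xE) = 0x3; 0xD ⊕ 0x3 = 0xE.

P3 = 0xE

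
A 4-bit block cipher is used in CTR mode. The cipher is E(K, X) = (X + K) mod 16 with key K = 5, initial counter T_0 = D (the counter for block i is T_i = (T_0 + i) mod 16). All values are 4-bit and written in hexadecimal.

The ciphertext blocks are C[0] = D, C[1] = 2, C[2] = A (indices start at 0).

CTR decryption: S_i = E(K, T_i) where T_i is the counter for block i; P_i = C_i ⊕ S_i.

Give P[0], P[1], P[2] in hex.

P[0] = F, P[1] = 1, P[2] = E

P[0]: T = D, S = E(K, T) = 2; D ⊕ 2 = F.
P[1]: T = E, S = E(K, T) = 3; 2 ⊕ 3 = 1.
P[2]: T = F, S = E(K, T) = 4; A ⊕ 4 = E.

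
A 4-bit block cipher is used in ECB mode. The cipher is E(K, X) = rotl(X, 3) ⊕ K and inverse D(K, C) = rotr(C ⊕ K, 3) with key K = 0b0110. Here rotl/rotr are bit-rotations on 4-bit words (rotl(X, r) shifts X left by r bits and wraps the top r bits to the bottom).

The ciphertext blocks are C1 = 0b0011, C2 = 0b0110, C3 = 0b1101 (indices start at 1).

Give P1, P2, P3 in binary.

ECB decryption: P_i = D(K, C_i).
P1: D(K, 0b0011) = 0b1010.
P2: D(K, 0b0110) = 0b0000.
P3: D(K, 0b1101) = 0b0111.

P1 = 0b1010, P2 = 0b0000, P3 = 0b0111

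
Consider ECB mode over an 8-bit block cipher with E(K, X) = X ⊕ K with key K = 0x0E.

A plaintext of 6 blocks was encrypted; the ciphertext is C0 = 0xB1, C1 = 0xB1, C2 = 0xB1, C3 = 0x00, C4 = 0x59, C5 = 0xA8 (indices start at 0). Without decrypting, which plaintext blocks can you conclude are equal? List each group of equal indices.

ECB encrypts each block independently with the same key, so equal ciphertext blocks imply equal plaintext blocks.
C0 = C1 = C2 = 0xB1, so P0 = P1 = P2.

P0 = P1 = P2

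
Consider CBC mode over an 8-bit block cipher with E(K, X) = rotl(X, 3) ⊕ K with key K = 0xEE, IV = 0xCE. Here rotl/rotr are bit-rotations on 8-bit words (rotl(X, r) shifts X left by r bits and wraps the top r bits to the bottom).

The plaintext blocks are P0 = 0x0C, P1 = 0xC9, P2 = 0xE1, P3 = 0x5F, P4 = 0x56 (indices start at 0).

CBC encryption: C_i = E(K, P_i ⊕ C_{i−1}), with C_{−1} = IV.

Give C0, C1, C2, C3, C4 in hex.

C0: P0 ⊕ 0xCE = 0xC2; E(K, 0xC2) = 0xF8.
C1: P1 ⊕ 0xF8 = 0x31; E(K, 0x31) = 0x67.
C2: P2 ⊕ 0x67 = 0x86; E(K, 0x86) = 0xDA.
C3: P3 ⊕ 0xDA = 0x85; E(K, 0x85) = 0xC2.
C4: P4 ⊕ 0xC2 = 0x94; E(K, 0x94) = 0x4A.

C0 = 0xF8, C1 = 0x67, C2 = 0xDA, C3 = 0xC2, C4 = 0x4A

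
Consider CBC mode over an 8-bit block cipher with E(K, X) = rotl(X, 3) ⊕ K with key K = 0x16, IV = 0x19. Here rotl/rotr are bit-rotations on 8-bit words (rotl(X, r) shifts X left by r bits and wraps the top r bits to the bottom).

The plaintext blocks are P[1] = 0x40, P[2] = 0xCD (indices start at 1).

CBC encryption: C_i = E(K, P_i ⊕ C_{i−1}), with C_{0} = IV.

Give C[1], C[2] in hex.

C[1] = 0xDC, C[2] = 0x9E

C[1]: P[1] ⊕ 0x19 = 0x59; E(K, 0x59) = 0xDC.
C[2]: P[2] ⊕ 0xDC = 0x11; E(K, 0x11) = 0x9E.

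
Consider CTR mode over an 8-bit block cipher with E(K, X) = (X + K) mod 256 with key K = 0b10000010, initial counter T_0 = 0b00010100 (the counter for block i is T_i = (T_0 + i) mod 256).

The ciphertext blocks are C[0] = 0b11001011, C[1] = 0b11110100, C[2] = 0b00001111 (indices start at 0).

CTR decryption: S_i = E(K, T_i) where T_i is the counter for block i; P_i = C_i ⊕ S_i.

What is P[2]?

P[2]: T = 0b00010110, S = E(K, T) = 0b10011000; 0b00001111 ⊕ 0b10011000 = 0b10010111.

P[2] = 0b10010111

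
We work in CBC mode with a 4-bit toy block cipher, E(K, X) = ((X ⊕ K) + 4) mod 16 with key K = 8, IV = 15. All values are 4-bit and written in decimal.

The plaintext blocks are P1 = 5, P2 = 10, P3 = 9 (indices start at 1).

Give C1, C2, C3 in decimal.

C1 = 6, C2 = 8, C3 = 13

CBC encryption: C_i = E(K, P_i ⊕ C_{i−1}), with C_{0} = IV.
C1: P1 ⊕ 15 = 10; E(K, 10) = 6.
C2: P2 ⊕ 6 = 12; E(K, 12) = 8.
C3: P3 ⊕ 8 = 1; E(K, 1) = 13.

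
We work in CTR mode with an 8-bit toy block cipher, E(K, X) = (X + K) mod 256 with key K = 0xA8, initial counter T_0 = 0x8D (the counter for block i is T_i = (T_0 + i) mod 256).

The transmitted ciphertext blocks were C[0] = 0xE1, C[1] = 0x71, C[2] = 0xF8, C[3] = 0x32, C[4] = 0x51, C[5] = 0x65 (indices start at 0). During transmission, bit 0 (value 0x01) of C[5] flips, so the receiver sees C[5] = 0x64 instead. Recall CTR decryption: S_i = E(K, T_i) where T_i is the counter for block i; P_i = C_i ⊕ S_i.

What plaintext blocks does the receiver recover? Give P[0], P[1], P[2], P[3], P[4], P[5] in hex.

Only C[5] changed, to 0x64. In CTR, a change in C_i flips the same bit in P_i only; the keystream is unaffected. Decrypting the received ciphertext:
P[0]: T = 0x8D, S = E(K, T) = 0x35; 0xE1 ⊕ 0x35 = 0xD4.
P[1]: T = 0x8E, S = E(K, T) = 0x36; 0x71 ⊕ 0x36 = 0x47.
P[2]: T = 0x8F, S = E(K, T) = 0x37; 0xF8 ⊕ 0x37 = 0xCF.
P[3]: T = 0x90, S = E(K, T) = 0x38; 0x32 ⊕ 0x38 = 0x0A.
P[4]: T = 0x91, S = E(K, T) = 0x39; 0x51 ⊕ 0x39 = 0x68.
P[5]: T = 0x92, S = E(K, T) = 0x3A; 0x64 ⊕ 0x3A = 0x5E.
Blocks that differ from the original plaintext: P[5].

P[0] = 0xD4, P[1] = 0x47, P[2] = 0xCF, P[3] = 0x0A, P[4] = 0x68, P[5] = 0x5E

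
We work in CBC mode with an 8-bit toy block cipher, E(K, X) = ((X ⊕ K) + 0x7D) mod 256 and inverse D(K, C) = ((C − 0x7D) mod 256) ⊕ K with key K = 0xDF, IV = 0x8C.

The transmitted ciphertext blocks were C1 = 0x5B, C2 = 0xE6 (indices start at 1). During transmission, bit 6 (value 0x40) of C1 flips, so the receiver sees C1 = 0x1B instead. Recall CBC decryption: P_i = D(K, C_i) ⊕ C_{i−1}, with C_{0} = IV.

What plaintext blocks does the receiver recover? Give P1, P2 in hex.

P1 = 0xCD, P2 = 0xAD

Only C1 changed, to 0x1B. In CBC, a change in C_i garbles P_i and flips the same bit in P_{i+1}. Decrypting the received ciphertext:
P1: D(K, 0x1B) = 0x41; 0x41 ⊕ 0x8C = 0xCD.
P2: D(K, 0xE6) = 0xB6; 0xB6 ⊕ 0x1B = 0xAD.
Blocks that differ from the original plaintext: P1, P2.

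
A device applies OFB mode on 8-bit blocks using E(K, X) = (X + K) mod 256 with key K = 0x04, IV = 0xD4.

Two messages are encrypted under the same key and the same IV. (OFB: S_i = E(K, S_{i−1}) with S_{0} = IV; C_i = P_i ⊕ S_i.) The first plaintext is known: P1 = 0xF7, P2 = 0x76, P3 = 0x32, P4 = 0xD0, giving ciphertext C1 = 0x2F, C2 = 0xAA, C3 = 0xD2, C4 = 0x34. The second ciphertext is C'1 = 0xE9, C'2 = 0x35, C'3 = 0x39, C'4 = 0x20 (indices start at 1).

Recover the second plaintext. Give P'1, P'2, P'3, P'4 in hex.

P'1 = 0x31, P'2 = 0xE9, P'3 = 0xD9, P'4 = 0xC4

In OFB with a reused IV, both messages share the same keystream S_i, so C_i ⊕ C'_i = P_i ⊕ P'_i and thus P'_i = P_i ⊕ C_i ⊕ C'_i.
P'1: 0xF7 ⊕ 0x2F ⊕ 0xE9 = 0x31.
P'2: 0x76 ⊕ 0xAA ⊕ 0x35 = 0xE9.
P'3: 0x32 ⊕ 0xD2 ⊕ 0x39 = 0xD9.
P'4: 0xD0 ⊕ 0x34 ⊕ 0x20 = 0xC4.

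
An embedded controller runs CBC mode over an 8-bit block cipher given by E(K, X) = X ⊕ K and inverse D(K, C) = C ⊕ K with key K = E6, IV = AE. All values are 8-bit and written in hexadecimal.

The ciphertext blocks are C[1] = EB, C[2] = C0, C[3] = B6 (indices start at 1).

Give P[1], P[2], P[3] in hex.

P[1] = A3, P[2] = CD, P[3] = 90

CBC decryption: P_i = D(K, C_i) ⊕ C_{i−1}, with C_{0} = IV.
P[1]: D(K, EB) = 0D; 0D ⊕ AE = A3.
P[2]: D(K, C0) = 26; 26 ⊕ EB = CD.
P[3]: D(K, B6) = 50; 50 ⊕ C0 = 90.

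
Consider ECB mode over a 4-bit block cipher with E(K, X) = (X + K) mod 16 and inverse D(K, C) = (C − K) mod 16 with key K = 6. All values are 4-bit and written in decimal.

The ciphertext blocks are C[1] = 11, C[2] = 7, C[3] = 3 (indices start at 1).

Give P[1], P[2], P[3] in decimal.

ECB decryption: P_i = D(K, C_i).
P[1]: D(K, 11) = 5.
P[2]: D(K, 7) = 1.
P[3]: D(K, 3) = 13.

P[1] = 5, P[2] = 1, P[3] = 13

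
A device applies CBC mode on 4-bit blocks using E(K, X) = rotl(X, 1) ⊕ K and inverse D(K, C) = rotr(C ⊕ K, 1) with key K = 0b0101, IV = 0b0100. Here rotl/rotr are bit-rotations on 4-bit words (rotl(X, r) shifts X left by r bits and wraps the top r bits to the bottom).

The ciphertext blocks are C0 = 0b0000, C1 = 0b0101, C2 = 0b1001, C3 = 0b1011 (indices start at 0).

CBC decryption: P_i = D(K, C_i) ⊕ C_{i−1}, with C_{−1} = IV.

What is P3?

P3: D(K, 0b1011) = 0b0111; 0b0111 ⊕ 0b1001 = 0b1110.

P3 = 0b1110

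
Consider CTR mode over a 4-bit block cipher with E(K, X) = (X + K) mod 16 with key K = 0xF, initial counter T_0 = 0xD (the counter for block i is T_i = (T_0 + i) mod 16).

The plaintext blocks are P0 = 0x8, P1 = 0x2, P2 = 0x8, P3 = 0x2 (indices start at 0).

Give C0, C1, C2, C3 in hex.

CTR encryption: S_i = E(K, T_i) where T_i is the counter for block i; C_i = P_i ⊕ S_i.
C0: T = 0xD, S = E(K, T) = 0xC; 0x8 ⊕ 0xC = 0x4.
C1: T = 0xE, S = E(K, T) = 0xD; 0x2 ⊕ 0xD = 0xF.
C2: T = 0xF, S = E(K, T) = 0xE; 0x8 ⊕ 0xE = 0x6.
C3: T = 0x0, S = E(K, T) = 0xF; 0x2 ⊕ 0xF = 0xD.

C0 = 0x4, C1 = 0xF, C2 = 0x6, C3 = 0xD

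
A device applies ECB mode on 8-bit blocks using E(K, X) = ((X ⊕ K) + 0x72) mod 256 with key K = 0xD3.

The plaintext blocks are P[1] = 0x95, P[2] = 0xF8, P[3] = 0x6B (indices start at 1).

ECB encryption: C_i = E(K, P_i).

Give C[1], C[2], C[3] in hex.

C[1]: E(K, 0x95) = 0xB8.
C[2]: E(K, 0xF8) = 0x9D.
C[3]: E(K, 0x6B) = 0x2A.

C[1] = 0xB8, C[2] = 0x9D, C[3] = 0x2A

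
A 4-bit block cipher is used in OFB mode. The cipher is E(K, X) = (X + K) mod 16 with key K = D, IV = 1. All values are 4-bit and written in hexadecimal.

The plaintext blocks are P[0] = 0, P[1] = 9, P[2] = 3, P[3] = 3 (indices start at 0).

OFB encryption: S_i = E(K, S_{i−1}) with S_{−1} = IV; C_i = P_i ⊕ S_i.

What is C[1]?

C[1] = 2

C[0]: S = E(K, 1) = E; 0 ⊕ E = E.
C[1]: S = E(K, E) = B; 9 ⊕ B = 2.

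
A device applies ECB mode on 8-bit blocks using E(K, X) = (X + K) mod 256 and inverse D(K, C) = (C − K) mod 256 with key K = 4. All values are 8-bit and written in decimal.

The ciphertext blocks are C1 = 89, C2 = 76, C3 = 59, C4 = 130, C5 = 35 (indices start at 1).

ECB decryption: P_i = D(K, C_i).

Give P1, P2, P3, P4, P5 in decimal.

P1: D(K, 89) = 85.
P2: D(K, 76) = 72.
P3: D(K, 59) = 55.
P4: D(K, 130) = 126.
P5: D(K, 35) = 31.

P1 = 85, P2 = 72, P3 = 55, P4 = 126, P5 = 31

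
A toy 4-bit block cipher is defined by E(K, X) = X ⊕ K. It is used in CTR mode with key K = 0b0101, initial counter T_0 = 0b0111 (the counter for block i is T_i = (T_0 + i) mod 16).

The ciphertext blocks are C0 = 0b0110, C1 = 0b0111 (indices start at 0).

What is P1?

P1 = 0b1010

CTR decryption: S_i = E(K, T_i) where T_i is the counter for block i; P_i = C_i ⊕ S_i.
P1: T = 0b1000, S = E(K, T) = 0b1101; 0b0111 ⊕ 0b1101 = 0b1010.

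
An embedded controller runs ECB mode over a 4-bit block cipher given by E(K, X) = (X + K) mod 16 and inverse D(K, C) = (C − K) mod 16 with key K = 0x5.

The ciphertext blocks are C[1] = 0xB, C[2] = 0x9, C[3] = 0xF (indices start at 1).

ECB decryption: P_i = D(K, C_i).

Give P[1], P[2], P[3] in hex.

P[1]: D(K, 0xB) = 0x6.
P[2]: D(K, 0x9) = 0x4.
P[3]: D(K, 0xF) = 0xA.

P[1] = 0x6, P[2] = 0x4, P[3] = 0xA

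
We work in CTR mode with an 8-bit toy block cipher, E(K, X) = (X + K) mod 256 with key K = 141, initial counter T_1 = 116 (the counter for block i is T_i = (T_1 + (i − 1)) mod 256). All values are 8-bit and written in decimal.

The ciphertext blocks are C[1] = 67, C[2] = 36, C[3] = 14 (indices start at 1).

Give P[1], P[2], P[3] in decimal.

P[1] = 66, P[2] = 38, P[3] = 13

CTR decryption: S_i = E(K, T_i) where T_i is the counter for block i; P_i = C_i ⊕ S_i.
P[1]: T = 116, S = E(K, T) = 1; 67 ⊕ 1 = 66.
P[2]: T = 117, S = E(K, T) = 2; 36 ⊕ 2 = 38.
P[3]: T = 118, S = E(K, T) = 3; 14 ⊕ 3 = 13.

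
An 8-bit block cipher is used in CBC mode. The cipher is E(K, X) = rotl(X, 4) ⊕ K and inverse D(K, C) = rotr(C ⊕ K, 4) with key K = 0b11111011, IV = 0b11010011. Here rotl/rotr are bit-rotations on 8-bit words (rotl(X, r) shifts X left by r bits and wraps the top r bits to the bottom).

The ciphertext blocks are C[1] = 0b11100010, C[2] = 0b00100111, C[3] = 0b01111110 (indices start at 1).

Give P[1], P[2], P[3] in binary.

CBC decryption: P_i = D(K, C_i) ⊕ C_{i−1}, with C_{0} = IV.
P[1]: D(K, 0b11100010) = 0b10010001; 0b10010001 ⊕ 0b11010011 = 0b01000010.
P[2]: D(K, 0b00100111) = 0b11001101; 0b11001101 ⊕ 0b11100010 = 0b00101111.
P[3]: D(K, 0b01111110) = 0b01011000; 0b01011000 ⊕ 0b00100111 = 0b01111111.

P[1] = 0b01000010, P[2] = 0b00101111, P[3] = 0b01111111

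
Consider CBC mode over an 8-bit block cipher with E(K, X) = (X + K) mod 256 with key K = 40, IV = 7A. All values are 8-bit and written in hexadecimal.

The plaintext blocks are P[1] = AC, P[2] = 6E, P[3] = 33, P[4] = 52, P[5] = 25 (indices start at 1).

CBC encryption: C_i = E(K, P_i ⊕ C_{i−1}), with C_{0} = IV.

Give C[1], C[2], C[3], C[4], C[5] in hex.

C[1]: P[1] ⊕ 7A = D6; E(K, D6) = 16.
C[2]: P[2] ⊕ 16 = 78; E(K, 78) = B8.
C[3]: P[3] ⊕ B8 = 8B; E(K, 8B) = CB.
C[4]: P[4] ⊕ CB = 99; E(K, 99) = D9.
C[5]: P[5] ⊕ D9 = FC; E(K, FC) = 3C.

C[1] = 16, C[2] = B8, C[3] = CB, C[4] = D9, C[5] = 3C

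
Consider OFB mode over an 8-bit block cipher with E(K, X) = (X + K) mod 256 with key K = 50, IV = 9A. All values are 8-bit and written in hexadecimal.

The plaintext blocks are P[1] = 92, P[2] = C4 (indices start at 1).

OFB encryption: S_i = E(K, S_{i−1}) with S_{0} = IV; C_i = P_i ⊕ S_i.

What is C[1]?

C[1]: S = E(K, 9A) = EA; 92 ⊕ EA = 78.

C[1] = 78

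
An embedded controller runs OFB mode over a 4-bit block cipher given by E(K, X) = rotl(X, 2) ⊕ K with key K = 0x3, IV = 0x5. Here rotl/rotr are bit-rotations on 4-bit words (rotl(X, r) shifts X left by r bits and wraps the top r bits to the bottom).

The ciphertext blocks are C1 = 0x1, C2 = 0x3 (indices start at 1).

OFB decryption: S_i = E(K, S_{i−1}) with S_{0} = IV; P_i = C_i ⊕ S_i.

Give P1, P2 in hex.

P1 = 0x7, P2 = 0x9

P1: S = E(K, 0x5) = 0x6; 0x1 ⊕ 0x6 = 0x7.
P2: S = E(K, 0x6) = 0xA; 0x3 ⊕ 0xA = 0x9.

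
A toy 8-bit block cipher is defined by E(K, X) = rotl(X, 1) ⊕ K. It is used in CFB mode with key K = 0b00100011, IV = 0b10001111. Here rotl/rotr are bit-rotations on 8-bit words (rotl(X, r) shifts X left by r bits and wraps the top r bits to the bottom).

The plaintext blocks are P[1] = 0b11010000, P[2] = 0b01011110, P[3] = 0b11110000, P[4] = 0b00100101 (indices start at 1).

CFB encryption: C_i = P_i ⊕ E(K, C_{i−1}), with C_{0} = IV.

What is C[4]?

C[1]: E(K, 0b10001111) = 0b00111100; 0b11010000 ⊕ 0b00111100 = 0b11101100.
C[2]: E(K, 0b11101100) = 0b11111010; 0b01011110 ⊕ 0b11111010 = 0b10100100.
C[3]: E(K, 0b10100100) = 0b01101010; 0b11110000 ⊕ 0b01101010 = 0b10011010.
C[4]: E(K, 0b10011010) = 0b00010110; 0b00100101 ⊕ 0b00010110 = 0b00110011.

C[4] = 0b00110011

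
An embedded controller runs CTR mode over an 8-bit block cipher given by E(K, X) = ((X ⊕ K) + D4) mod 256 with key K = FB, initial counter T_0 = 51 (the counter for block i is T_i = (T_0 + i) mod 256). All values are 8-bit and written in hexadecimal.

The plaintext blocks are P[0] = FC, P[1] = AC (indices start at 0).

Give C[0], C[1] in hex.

CTR encryption: S_i = E(K, T_i) where T_i is the counter for block i; C_i = P_i ⊕ S_i.
C[0]: T = 51, S = E(K, T) = 7E; FC ⊕ 7E = 82.
C[1]: T = 52, S = E(K, T) = 7D; AC ⊕ 7D = D1.

C[0] = 82, C[1] = D1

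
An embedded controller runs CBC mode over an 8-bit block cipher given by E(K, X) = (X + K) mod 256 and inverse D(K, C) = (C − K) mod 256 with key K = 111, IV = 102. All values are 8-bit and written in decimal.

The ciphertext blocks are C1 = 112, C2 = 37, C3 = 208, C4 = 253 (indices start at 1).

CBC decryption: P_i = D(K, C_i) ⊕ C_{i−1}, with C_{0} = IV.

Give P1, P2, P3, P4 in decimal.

P1 = 103, P2 = 198, P3 = 68, P4 = 94

P1: D(K, 112) = 1; 1 ⊕ 102 = 103.
P2: D(K, 37) = 182; 182 ⊕ 112 = 198.
P3: D(K, 208) = 97; 97 ⊕ 37 = 68.
P4: D(K, 253) = 142; 142 ⊕ 208 = 94.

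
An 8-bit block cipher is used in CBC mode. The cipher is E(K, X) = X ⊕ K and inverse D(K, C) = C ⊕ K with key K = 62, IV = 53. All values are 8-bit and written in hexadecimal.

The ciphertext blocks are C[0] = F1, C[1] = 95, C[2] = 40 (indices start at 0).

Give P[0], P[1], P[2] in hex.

P[0] = C0, P[1] = 06, P[2] = B7

CBC decryption: P_i = D(K, C_i) ⊕ C_{i−1}, with C_{−1} = IV.
P[0]: D(K, F1) = 93; 93 ⊕ 53 = C0.
P[1]: D(K, 95) = F7; F7 ⊕ F1 = 06.
P[2]: D(K, 40) = 22; 22 ⊕ 95 = B7.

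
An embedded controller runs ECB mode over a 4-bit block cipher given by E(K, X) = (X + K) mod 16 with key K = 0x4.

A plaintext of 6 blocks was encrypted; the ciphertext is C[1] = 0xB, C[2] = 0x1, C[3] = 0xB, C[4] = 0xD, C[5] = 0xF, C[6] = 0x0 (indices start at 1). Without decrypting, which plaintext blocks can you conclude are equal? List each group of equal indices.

P[1] = P[3]

ECB encrypts each block independently with the same key, so equal ciphertext blocks imply equal plaintext blocks.
C[1] = C[3] = 0xB, so P[1] = P[3].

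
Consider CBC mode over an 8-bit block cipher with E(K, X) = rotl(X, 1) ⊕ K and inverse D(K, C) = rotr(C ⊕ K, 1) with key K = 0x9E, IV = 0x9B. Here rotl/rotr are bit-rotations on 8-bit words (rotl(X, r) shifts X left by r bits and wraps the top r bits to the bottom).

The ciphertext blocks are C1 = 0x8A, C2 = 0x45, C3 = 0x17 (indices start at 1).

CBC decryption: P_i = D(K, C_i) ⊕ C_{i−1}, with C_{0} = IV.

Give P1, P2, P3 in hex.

P1: D(K, 0x8A) = 0x0A; 0x0A ⊕ 0x9B = 0x91.
P2: D(K, 0x45) = 0xED; 0xED ⊕ 0x8A = 0x67.
P3: D(K, 0x17) = 0xC4; 0xC4 ⊕ 0x45 = 0x81.

P1 = 0x91, P2 = 0x67, P3 = 0x81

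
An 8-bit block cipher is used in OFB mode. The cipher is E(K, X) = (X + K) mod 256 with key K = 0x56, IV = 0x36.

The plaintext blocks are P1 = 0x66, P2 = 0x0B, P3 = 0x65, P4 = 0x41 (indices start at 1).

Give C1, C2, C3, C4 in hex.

OFB encryption: S_i = E(K, S_{i−1}) with S_{0} = IV; C_i = P_i ⊕ S_i.
C1: S = E(K, 0x36) = 0x8C; 0x66 ⊕ 0x8C = 0xEA.
C2: S = E(K, 0x8C) = 0xE2; 0x0B ⊕ 0xE2 = 0xE9.
C3: S = E(K, 0xE2) = 0x38; 0x65 ⊕ 0x38 = 0x5D.
C4: S = E(K, 0x38) = 0x8E; 0x41 ⊕ 0x8E = 0xCF.

C1 = 0xEA, C2 = 0xE9, C3 = 0x5D, C4 = 0xCF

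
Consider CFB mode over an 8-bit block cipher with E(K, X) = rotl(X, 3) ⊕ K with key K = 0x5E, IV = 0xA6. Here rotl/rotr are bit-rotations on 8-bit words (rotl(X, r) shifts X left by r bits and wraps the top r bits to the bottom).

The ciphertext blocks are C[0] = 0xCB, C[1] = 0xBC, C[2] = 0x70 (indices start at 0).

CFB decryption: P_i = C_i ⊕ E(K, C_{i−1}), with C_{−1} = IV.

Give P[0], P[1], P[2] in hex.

P[0] = 0xA0, P[1] = 0xBC, P[2] = 0xCB

P[0]: E(K, 0xA6) = 0x6B; 0xCB ⊕ 0x6B = 0xA0.
P[1]: E(K, 0xCB) = 0x00; 0xBC ⊕ 0x00 = 0xBC.
P[2]: E(K, 0xBC) = 0xBB; 0x70 ⊕ 0xBB = 0xCB.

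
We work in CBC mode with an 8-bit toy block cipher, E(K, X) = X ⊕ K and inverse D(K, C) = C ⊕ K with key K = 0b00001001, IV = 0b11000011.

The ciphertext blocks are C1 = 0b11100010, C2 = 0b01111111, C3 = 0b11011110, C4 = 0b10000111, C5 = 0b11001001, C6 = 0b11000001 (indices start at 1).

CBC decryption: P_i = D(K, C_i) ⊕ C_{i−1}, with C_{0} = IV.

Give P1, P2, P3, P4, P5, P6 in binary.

P1: D(K, 0b11100010) = 0b11101011; 0b11101011 ⊕ 0b11000011 = 0b00101000.
P2: D(K, 0b01111111) = 0b01110110; 0b01110110 ⊕ 0b11100010 = 0b10010100.
P3: D(K, 0b11011110) = 0b11010111; 0b11010111 ⊕ 0b01111111 = 0b10101000.
P4: D(K, 0b10000111) = 0b10001110; 0b10001110 ⊕ 0b11011110 = 0b01010000.
P5: D(K, 0b11001001) = 0b11000000; 0b11000000 ⊕ 0b10000111 = 0b01000111.
P6: D(K, 0b11000001) = 0b11001000; 0b11001000 ⊕ 0b11001001 = 0b00000001.

P1 = 0b00101000, P2 = 0b10010100, P3 = 0b10101000, P4 = 0b01010000, P5 = 0b01000111, P6 = 0b00000001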